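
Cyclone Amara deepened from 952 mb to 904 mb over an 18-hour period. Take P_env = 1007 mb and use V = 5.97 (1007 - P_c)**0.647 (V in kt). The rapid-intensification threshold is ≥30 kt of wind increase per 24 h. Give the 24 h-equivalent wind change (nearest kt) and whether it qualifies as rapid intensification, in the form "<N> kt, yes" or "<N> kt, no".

53 kt, yes

V₁: ΔP = 55, V ≈ 5.97 × 55^0.647 ≈ 79.80 kt.
V₂: ΔP = 103, V ≈ 5.97 × 103^0.647 ≈ 119.75 kt.
ΔV over 18 h = 39.95 kt → 24 h equivalent = 39.95 × 24/18 ≈ 53.27 kt.
53 kt ≥ 30 kt ⇒ rapid intensification.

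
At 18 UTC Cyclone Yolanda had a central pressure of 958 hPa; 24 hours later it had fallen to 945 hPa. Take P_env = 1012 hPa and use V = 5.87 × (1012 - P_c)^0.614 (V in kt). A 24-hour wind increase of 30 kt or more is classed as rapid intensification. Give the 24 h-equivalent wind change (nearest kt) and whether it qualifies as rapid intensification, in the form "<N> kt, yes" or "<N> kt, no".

V₁: ΔP = 54, V ≈ 5.87 × 54^0.614 ≈ 67.97 kt.
V₂: ΔP = 67, V ≈ 5.87 × 67^0.614 ≈ 77.60 kt.
ΔV over 24 h = 9.63 kt → 24 h equivalent = 9.63 × 24/24 ≈ 9.63 kt.
10 kt < 30 kt ⇒ not rapid intensification.

10 kt, no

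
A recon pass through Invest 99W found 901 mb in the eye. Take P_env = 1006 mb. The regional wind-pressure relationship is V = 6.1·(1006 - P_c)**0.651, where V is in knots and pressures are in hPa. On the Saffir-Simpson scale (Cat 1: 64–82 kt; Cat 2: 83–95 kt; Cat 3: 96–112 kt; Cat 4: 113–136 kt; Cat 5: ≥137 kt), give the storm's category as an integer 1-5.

ΔP = 1006 − 901 = 105 mb.
V ≈ 6.1 × 105^0.651 = 6.1 × 20.69 ≈ 126 kt.
126 kt falls in the Category 4 band.

4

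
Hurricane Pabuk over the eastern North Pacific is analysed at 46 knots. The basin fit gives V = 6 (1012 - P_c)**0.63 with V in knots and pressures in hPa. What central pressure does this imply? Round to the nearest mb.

ΔP = (V / 6)^(1/0.63) = (46/6)^1.587.
46/6 = 7.667; 7.667^1.587 ≈ 25.36 mb.
P_c = 1012 − 25.36 = 986.64 ≈ 987 mb.

987 mb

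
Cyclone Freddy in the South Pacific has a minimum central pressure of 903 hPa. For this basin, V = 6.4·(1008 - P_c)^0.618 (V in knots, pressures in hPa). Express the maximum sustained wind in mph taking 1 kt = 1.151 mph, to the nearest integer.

ΔP = 1008 − 903 = 105 hPa.
V ≈ 6.4 × 105^0.618 = 6.4 × 17.746 ≈ 113.573 kt.
113.573 × 1.151 ≈ 130.72 mph → 131 mph.

131 mph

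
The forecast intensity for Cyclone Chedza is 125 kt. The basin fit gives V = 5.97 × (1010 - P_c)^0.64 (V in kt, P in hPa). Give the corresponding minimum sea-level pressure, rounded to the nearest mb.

ΔP = (V / 5.97)^(1/0.64) = (125/5.97)^1.562.
125/5.97 = 20.938; 20.938^1.562 ≈ 115.87 mb.
P_c = 1010 − 115.87 = 894.13 ≈ 894 mb.

894 mb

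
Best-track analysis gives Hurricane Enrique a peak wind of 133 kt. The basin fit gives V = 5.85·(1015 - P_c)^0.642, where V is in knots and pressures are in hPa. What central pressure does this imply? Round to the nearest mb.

885 mb

ΔP = (V / 5.85)^(1/0.642) = (133/5.85)^1.558.
133/5.85 = 22.735; 22.735^1.558 ≈ 129.79 mb.
P_c = 1015 − 129.79 = 885.21 ≈ 885 mb.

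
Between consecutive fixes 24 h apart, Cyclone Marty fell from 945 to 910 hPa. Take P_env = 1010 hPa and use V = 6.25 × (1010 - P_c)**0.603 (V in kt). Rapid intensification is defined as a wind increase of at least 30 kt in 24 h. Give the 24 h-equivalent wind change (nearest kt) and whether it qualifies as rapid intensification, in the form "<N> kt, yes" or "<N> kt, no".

23 kt, no

V₁: ΔP = 65, V ≈ 6.25 × 65^0.603 ≈ 77.46 kt.
V₂: ΔP = 100, V ≈ 6.25 × 100^0.603 ≈ 100.43 kt.
ΔV over 24 h = 22.97 kt → 24 h equivalent = 22.97 × 24/24 ≈ 22.97 kt.
23 kt < 30 kt ⇒ not rapid intensification.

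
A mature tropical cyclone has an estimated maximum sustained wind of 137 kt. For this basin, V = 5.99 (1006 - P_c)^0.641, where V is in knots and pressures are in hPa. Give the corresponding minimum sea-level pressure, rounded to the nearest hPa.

874 hPa

ΔP = (V / 5.99)^(1/0.641) = (137/5.99)^1.560.
137/5.99 = 22.871; 22.871^1.560 ≈ 132.00 hPa.
P_c = 1006 − 132.00 = 874.00 ≈ 874 hPa.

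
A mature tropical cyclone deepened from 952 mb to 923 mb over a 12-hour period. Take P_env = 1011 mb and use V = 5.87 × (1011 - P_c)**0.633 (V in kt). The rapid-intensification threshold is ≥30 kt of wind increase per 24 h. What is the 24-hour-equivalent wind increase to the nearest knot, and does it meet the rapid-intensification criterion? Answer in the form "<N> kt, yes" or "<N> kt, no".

45 kt, yes

V₁: ΔP = 59, V ≈ 5.87 × 59^0.633 ≈ 77.55 kt.
V₂: ΔP = 88, V ≈ 5.87 × 88^0.633 ≈ 99.88 kt.
ΔV over 12 h = 22.33 kt → 24 h equivalent = 22.33 × 24/12 ≈ 44.66 kt.
45 kt ≥ 30 kt ⇒ rapid intensification.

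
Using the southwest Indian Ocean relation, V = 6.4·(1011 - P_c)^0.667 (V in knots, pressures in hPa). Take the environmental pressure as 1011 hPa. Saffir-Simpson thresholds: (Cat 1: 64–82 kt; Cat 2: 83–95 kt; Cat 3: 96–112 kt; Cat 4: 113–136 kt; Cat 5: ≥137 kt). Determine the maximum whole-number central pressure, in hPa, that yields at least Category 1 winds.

979 hPa

Category 1 begins at V = 64 kt.
Required ΔP = (64/6.4)^(1/0.667) = 10.000^1.499 ≈ 31.57 hPa.
P_c ≤ 1011 − 31.57 = 979.43, so the highest integer P_c is 979 hPa.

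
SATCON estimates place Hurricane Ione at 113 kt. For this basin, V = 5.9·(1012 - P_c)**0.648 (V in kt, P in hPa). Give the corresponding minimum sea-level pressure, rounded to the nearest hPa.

917 hPa

ΔP = (V / 5.9)^(1/0.648) = (113/5.9)^1.543.
113/5.9 = 19.153; 19.153^1.543 ≈ 95.22 hPa.
P_c = 1012 − 95.22 = 916.78 ≈ 917 hPa.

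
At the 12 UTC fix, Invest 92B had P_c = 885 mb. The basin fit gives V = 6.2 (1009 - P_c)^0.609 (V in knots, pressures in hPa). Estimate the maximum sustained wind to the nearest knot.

117 kt

ΔP = 1009 − 885 = 124 mb.
124^0.609 ≈ 18.832.
V ≈ 6.2 × 18.832 ≈ 116.8 kt.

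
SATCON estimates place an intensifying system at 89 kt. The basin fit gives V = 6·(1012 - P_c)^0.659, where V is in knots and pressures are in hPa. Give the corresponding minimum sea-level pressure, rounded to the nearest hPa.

952 hPa

ΔP = (V / 6)^(1/0.659) = (89/6)^1.517.
89/6 = 14.833; 14.833^1.517 ≈ 59.88 hPa.
P_c = 1012 − 59.88 = 952.12 ≈ 952 hPa.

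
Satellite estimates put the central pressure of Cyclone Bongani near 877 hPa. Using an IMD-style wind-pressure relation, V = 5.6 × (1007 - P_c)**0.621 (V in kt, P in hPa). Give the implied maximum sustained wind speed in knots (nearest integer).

ΔP = 1007 − 877 = 130 hPa.
130^0.621 ≈ 20.547.
V ≈ 5.6 × 20.547 ≈ 115.1 kt.

115 kt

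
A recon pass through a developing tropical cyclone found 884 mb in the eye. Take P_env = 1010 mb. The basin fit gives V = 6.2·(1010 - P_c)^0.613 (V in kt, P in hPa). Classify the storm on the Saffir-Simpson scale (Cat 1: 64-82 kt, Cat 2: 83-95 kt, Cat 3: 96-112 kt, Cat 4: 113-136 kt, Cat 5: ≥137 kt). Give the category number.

4

ΔP = 1010 − 884 = 126 mb.
V ≈ 6.2 × 126^0.613 = 6.2 × 19.39 ≈ 120 kt.
120 kt falls in the Category 4 band.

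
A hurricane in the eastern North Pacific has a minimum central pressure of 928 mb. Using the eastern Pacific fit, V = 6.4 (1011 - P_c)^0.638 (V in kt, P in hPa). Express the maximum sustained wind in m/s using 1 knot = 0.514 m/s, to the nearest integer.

ΔP = 1011 − 928 = 83 mb.
V ≈ 6.4 × 83^0.638 = 6.4 × 16.764 ≈ 107.288 kt.
107.288 × 0.514 ≈ 55.15 m/s → 55 m/s.

55 m/s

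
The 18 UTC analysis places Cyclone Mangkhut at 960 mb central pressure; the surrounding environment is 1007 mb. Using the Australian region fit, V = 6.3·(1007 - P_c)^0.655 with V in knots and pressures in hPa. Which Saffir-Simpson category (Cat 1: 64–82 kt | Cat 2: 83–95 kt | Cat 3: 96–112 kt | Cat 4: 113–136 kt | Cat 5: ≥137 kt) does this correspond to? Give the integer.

1

ΔP = 1007 − 960 = 47 mb.
V ≈ 6.3 × 47^0.655 = 6.3 × 12.45 ≈ 78 kt.
78 kt falls in the Category 1 band.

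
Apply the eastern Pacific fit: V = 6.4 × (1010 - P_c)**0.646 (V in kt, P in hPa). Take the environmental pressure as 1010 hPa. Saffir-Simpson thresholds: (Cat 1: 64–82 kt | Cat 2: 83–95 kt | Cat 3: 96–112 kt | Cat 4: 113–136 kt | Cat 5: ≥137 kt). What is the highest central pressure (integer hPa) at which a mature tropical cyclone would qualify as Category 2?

957 hPa

Category 2 begins at V = 83 kt.
Required ΔP = (83/6.4)^(1/0.646) = 12.969^1.548 ≈ 52.81 hPa.
P_c ≤ 1010 − 52.81 = 957.19, so the highest integer P_c is 957 hPa.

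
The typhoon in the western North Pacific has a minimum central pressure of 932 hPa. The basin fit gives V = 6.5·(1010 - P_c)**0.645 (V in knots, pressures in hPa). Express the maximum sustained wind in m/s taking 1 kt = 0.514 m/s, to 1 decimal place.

ΔP = 1010 − 932 = 78 hPa.
V ≈ 6.5 × 78^0.645 = 6.5 × 16.611 ≈ 107.973 kt.
107.973 × 0.514 ≈ 55.50 m/s → 55.5 m/s.

55.5 m/s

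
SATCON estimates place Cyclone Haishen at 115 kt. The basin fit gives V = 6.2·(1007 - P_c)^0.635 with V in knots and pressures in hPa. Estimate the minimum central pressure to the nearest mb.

908 mb

ΔP = (V / 6.2)^(1/0.635) = (115/6.2)^1.575.
115/6.2 = 18.548; 18.548^1.575 ≈ 99.39 mb.
P_c = 1007 − 99.39 = 907.61 ≈ 908 mb.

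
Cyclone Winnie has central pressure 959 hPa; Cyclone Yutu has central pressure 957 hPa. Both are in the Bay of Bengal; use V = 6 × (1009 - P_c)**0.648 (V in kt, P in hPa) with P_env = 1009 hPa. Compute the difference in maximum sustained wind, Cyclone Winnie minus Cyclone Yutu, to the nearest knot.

-2 kt

Cyclone Winnie: ΔP = 50; V ≈ 6 × 50^0.648 ≈ 75.70 kt.
Cyclone Yutu: ΔP = 52; V ≈ 6 × 52^0.648 ≈ 77.65 kt.
Difference ≈ 75.70 − 77.65 = -1.95 → -2 kt.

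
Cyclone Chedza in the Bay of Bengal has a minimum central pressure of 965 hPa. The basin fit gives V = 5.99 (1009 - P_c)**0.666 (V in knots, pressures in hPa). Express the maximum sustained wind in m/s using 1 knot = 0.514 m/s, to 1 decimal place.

38.3 m/s

ΔP = 1009 − 965 = 44 hPa.
V ≈ 5.99 × 44^0.666 = 5.99 × 12.432 ≈ 74.467 kt.
74.467 × 0.514 ≈ 38.28 m/s → 38.3 m/s.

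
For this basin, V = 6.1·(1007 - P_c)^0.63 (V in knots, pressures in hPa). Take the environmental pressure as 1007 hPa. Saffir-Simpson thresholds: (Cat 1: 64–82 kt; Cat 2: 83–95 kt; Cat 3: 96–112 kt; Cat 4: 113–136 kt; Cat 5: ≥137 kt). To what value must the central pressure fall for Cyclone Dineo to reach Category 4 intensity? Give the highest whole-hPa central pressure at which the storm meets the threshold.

904 hPa

Category 4 begins at V = 113 kt.
Required ΔP = (113/6.1)^(1/0.63) = 18.525^1.587 ≈ 102.87 hPa.
P_c ≤ 1007 − 102.87 = 904.13, so the highest integer P_c is 904 hPa.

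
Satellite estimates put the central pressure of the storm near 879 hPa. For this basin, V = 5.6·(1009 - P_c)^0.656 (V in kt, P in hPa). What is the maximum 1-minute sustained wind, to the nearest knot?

136 kt

ΔP = 1009 − 879 = 130 hPa.
130^0.656 ≈ 24.364.
V ≈ 5.6 × 24.364 ≈ 136.4 kt.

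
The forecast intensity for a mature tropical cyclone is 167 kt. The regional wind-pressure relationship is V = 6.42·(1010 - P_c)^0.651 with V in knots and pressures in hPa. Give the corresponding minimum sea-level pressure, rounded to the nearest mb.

ΔP = (V / 6.42)^(1/0.651) = (167/6.42)^1.536.
167/6.42 = 26.012; 26.012^1.536 ≈ 149.23 mb.
P_c = 1010 − 149.23 = 860.77 ≈ 861 mb.

861 mb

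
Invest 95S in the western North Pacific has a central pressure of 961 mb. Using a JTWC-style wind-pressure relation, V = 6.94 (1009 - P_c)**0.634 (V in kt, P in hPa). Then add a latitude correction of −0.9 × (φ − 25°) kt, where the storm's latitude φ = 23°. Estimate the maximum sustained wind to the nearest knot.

ΔP = 1009 − 961 = 48 mb.
48^0.634 ≈ 11.639.
V ≈ 6.94 × 11.639 ≈ 80.8 kt.
Latitude correction: −0.9 × (23 − 25) = 1.8 kt.
Corrected V ≈ 82.6 kt → 83 kt.

83 kt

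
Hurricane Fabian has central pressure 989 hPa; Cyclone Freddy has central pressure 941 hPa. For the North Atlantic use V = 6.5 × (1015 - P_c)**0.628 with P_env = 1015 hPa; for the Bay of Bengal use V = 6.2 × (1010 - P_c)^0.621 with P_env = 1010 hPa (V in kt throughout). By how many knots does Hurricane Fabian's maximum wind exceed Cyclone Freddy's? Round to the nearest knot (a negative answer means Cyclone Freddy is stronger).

Hurricane Fabian: ΔP = 26; V ≈ 6.5 × 26^0.628 ≈ 50.29 kt.
Cyclone Freddy: ΔP = 69; V ≈ 6.2 × 69^0.621 ≈ 85.96 kt.
Difference ≈ 50.29 − 85.96 = -35.67 → -36 kt.

-36 kt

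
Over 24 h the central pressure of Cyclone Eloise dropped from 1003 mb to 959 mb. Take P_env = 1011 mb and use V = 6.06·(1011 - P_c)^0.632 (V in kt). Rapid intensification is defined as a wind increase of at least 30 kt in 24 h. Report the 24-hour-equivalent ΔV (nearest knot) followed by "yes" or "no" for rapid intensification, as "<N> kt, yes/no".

51 kt, yes

V₁: ΔP = 8, V ≈ 6.06 × 8^0.632 ≈ 22.55 kt.
V₂: ΔP = 52, V ≈ 6.06 × 52^0.632 ≈ 73.62 kt.
ΔV over 24 h = 51.07 kt → 24 h equivalent = 51.07 × 24/24 ≈ 51.07 kt.
51 kt ≥ 30 kt ⇒ rapid intensification.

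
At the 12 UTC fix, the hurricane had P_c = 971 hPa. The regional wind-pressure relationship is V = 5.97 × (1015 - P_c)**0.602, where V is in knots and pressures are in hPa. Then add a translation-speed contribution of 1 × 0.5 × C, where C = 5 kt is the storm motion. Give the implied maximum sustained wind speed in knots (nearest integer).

ΔP = 1015 − 971 = 44 hPa.
44^0.602 ≈ 9.758.
V ≈ 5.97 × 9.758 ≈ 58.3 kt.
Translation term: 1 × 0.5 × 5 = 2.5 kt.
Corrected V ≈ 60.8 kt → 61 kt.

61 kt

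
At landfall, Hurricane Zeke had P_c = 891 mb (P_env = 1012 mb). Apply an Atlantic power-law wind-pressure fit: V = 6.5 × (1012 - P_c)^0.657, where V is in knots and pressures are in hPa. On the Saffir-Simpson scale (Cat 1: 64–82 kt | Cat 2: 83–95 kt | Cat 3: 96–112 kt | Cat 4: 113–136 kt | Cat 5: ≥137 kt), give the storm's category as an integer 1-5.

5

ΔP = 1012 − 891 = 121 mb.
V ≈ 6.5 × 121^0.657 = 6.5 × 23.36 ≈ 152 kt.
152 kt falls in the Category 5 band.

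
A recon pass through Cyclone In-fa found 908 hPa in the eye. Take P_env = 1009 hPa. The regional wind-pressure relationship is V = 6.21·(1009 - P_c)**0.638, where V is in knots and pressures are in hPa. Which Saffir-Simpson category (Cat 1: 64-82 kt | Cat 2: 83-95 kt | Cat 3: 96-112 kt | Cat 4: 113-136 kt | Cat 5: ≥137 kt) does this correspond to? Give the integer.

4

ΔP = 1009 − 908 = 101 hPa.
V ≈ 6.21 × 101^0.638 = 6.21 × 19.00 ≈ 118 kt.
118 kt falls in the Category 4 band.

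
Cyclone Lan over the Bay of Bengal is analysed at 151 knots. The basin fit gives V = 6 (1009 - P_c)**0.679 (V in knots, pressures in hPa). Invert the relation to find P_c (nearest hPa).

ΔP = (V / 6)^(1/0.679) = (151/6)^1.473.
151/6 = 25.167; 25.167^1.473 ≈ 115.63 hPa.
P_c = 1009 − 115.63 = 893.37 ≈ 893 hPa.

893 hPa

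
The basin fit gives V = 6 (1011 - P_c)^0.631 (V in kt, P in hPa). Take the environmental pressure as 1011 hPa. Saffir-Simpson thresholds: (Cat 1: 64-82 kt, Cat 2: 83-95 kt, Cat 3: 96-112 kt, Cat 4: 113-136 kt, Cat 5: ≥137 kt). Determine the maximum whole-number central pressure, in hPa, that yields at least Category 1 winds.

Category 1 begins at V = 64 kt.
Required ΔP = (64/6)^(1/0.631) = 10.667^1.585 ≈ 42.58 hPa.
P_c ≤ 1011 − 42.58 = 968.42, so the highest integer P_c is 968 hPa.

968 hPa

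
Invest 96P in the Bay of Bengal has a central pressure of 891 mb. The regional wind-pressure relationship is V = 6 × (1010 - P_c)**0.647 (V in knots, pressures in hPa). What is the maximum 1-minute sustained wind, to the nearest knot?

132 kt

ΔP = 1010 − 891 = 119 mb.
119^0.647 ≈ 22.023.
V ≈ 6 × 22.023 ≈ 132.1 kt.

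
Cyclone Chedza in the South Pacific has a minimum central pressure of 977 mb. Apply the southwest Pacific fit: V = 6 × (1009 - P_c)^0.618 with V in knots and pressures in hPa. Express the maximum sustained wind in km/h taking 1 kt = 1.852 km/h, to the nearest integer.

95 km/h

ΔP = 1009 − 977 = 32 mb.
V ≈ 6 × 32^0.618 = 6 × 8.515 ≈ 51.090 kt.
51.090 × 1.852 ≈ 94.62 km/h → 95 km/h.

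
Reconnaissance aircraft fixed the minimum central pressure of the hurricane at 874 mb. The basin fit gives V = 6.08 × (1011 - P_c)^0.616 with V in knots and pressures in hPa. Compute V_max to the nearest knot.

ΔP = 1011 − 874 = 137 mb.
137^0.616 ≈ 20.712.
V ≈ 6.08 × 20.712 ≈ 125.9 kt.

126 kt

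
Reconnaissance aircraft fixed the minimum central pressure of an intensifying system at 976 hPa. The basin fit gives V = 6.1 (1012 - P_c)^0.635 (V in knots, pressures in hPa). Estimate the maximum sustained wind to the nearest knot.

ΔP = 1012 − 976 = 36 hPa.
36^0.635 ≈ 9.733.
V ≈ 6.1 × 9.733 ≈ 59.4 kt.

59 kt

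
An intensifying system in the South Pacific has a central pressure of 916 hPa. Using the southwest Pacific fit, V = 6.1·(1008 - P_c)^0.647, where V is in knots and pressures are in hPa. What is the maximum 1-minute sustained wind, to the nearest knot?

ΔP = 1008 − 916 = 92 hPa.
92^0.647 ≈ 18.645.
V ≈ 6.1 × 18.645 ≈ 113.7 kt.

114 kt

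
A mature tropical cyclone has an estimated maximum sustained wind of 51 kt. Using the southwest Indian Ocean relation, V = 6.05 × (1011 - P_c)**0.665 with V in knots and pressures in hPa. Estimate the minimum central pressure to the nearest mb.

ΔP = (V / 6.05)^(1/0.665) = (51/6.05)^1.504.
51/6.05 = 8.430; 8.430^1.504 ≈ 24.67 mb.
P_c = 1011 − 24.67 = 986.33 ≈ 986 mb.

986 mb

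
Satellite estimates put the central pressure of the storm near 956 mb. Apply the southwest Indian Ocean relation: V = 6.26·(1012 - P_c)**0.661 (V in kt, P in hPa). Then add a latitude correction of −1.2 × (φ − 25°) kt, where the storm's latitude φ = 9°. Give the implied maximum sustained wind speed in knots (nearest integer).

109 kt

ΔP = 1012 − 956 = 56 mb.
56^0.661 ≈ 14.307.
V ≈ 6.26 × 14.307 ≈ 89.6 kt.
Latitude correction: −1.2 × (9 − 25) = 19.2 kt.
Corrected V ≈ 108.8 kt → 109 kt.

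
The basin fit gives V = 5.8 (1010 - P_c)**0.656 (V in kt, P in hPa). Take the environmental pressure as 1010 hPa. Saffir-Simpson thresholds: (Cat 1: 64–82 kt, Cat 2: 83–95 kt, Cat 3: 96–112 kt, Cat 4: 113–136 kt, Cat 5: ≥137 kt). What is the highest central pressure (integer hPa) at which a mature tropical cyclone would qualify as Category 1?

Category 1 begins at V = 64 kt.
Required ΔP = (64/5.8)^(1/0.656) = 11.034^1.524 ≈ 38.87 hPa.
P_c ≤ 1010 − 38.87 = 971.13, so the highest integer P_c is 971 hPa.

971 hPa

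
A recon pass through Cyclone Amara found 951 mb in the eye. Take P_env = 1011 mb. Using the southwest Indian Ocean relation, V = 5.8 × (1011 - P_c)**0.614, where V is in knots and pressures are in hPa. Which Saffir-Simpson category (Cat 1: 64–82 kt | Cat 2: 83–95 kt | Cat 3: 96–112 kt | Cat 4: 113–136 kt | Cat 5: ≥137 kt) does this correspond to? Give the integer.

ΔP = 1011 − 951 = 60 mb.
V ≈ 5.8 × 60^0.614 = 5.8 × 12.35 ≈ 72 kt.
72 kt falls in the Category 1 band.

1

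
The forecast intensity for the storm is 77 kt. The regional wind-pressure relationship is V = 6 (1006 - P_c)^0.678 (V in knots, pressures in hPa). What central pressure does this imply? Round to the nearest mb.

ΔP = (V / 6)^(1/0.678) = (77/6)^1.475.
77/6 = 12.833; 12.833^1.475 ≈ 43.12 mb.
P_c = 1006 − 43.12 = 962.88 ≈ 963 mb.

963 mb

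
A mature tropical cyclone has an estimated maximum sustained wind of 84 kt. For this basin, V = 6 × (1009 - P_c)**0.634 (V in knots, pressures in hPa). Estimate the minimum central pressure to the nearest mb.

945 mb

ΔP = (V / 6)^(1/0.634) = (84/6)^1.577.
84/6 = 14.000; 14.000^1.577 ≈ 64.24 mb.
P_c = 1009 − 64.24 = 944.76 ≈ 945 mb.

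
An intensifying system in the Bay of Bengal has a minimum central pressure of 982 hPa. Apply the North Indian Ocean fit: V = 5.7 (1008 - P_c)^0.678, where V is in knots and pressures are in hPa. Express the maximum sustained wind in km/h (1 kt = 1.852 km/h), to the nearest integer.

96 km/h

ΔP = 1008 − 982 = 26 hPa.
V ≈ 5.7 × 26^0.678 = 5.7 × 9.107 ≈ 51.907 kt.
51.907 × 1.852 ≈ 96.13 km/h → 96 km/h.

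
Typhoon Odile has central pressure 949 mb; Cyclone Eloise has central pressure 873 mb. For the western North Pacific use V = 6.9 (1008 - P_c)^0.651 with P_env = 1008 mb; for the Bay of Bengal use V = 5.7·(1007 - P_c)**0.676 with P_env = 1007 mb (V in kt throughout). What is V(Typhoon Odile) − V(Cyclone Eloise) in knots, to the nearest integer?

-58 kt

Typhoon Odile: ΔP = 59; V ≈ 6.9 × 59^0.651 ≈ 98.10 kt.
Cyclone Eloise: ΔP = 134; V ≈ 5.7 × 134^0.676 ≈ 156.24 kt.
Difference ≈ 98.10 − 156.24 = -58.14 → -58 kt.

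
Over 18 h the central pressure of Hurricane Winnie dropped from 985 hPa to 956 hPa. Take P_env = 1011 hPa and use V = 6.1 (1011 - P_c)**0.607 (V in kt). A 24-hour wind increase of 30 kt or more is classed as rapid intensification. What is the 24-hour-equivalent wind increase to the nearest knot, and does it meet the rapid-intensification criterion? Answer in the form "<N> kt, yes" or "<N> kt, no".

V₁: ΔP = 26, V ≈ 6.1 × 26^0.607 ≈ 44.08 kt.
V₂: ΔP = 55, V ≈ 6.1 × 55^0.607 ≈ 69.46 kt.
ΔV over 18 h = 25.38 kt → 24 h equivalent = 25.38 × 24/18 ≈ 33.84 kt.
34 kt ≥ 30 kt ⇒ rapid intensification.

34 kt, yes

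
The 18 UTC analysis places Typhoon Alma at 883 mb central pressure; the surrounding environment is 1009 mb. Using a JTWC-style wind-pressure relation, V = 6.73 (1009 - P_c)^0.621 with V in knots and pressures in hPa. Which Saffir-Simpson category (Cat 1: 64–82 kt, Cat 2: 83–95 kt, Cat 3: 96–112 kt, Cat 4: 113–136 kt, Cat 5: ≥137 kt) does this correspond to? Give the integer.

4

ΔP = 1009 − 883 = 126 mb.
V ≈ 6.73 × 126^0.621 = 6.73 × 20.15 ≈ 136 kt.
136 kt falls in the Category 4 band.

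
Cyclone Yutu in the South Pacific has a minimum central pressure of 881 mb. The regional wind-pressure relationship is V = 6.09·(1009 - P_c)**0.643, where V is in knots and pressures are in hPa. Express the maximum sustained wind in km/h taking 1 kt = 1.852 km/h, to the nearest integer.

255 km/h

ΔP = 1009 − 881 = 128 mb.
V ≈ 6.09 × 128^0.643 = 6.09 × 22.643 ≈ 137.897 kt.
137.897 × 1.852 ≈ 255.38 km/h → 255 km/h.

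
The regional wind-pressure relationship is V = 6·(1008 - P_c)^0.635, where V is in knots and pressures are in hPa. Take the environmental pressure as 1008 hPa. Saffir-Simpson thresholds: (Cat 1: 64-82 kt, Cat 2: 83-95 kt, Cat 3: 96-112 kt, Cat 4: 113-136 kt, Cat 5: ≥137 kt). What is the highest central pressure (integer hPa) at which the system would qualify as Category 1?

Category 1 begins at V = 64 kt.
Required ΔP = (64/6)^(1/0.635) = 10.667^1.575 ≈ 41.59 hPa.
P_c ≤ 1008 − 41.59 = 966.41, so the highest integer P_c is 966 hPa.

966 hPa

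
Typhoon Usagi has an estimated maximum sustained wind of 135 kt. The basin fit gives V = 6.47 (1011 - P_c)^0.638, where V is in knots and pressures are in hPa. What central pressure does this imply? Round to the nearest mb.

894 mb

ΔP = (V / 6.47)^(1/0.638) = (135/6.47)^1.567.
135/6.47 = 20.866; 20.866^1.567 ≈ 116.97 mb.
P_c = 1011 − 116.97 = 894.03 ≈ 894 mb.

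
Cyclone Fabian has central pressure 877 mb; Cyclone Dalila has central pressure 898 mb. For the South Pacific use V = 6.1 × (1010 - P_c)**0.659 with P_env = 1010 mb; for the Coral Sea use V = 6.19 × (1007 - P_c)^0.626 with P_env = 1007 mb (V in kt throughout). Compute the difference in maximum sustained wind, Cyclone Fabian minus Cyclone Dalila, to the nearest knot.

Cyclone Fabian: ΔP = 133; V ≈ 6.1 × 133^0.659 ≈ 153.09 kt.
Cyclone Dalila: ΔP = 109; V ≈ 6.19 × 109^0.626 ≈ 116.71 kt.
Difference ≈ 153.09 − 116.71 = 36.38 → 36 kt.

36 kt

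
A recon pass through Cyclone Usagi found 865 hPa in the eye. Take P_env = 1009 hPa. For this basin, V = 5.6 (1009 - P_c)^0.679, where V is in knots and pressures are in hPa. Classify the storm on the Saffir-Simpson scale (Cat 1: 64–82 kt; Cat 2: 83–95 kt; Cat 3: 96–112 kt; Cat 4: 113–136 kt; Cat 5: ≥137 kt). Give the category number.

5

ΔP = 1009 − 865 = 144 hPa.
V ≈ 5.6 × 144^0.679 = 5.6 × 29.21 ≈ 164 kt.
164 kt falls in the Category 5 band.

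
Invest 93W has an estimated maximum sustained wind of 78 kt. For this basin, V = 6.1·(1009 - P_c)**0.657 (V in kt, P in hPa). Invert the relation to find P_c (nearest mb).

ΔP = (V / 6.1)^(1/0.657) = (78/6.1)^1.522.
78/6.1 = 12.787; 12.787^1.522 ≈ 48.37 mb.
P_c = 1009 − 48.37 = 960.63 ≈ 961 mb.

961 mb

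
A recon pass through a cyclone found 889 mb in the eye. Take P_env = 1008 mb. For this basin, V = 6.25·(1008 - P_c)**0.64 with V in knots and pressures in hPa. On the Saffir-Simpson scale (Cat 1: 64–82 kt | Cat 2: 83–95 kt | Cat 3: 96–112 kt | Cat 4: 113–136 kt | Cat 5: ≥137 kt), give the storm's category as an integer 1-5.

4

ΔP = 1008 − 889 = 119 mb.
V ≈ 6.25 × 119^0.64 = 6.25 × 21.30 ≈ 133 kt.
133 kt falls in the Category 4 band.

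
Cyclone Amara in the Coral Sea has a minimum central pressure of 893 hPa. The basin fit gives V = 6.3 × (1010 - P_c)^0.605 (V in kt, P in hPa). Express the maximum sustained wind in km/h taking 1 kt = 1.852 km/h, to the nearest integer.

ΔP = 1010 − 893 = 117 hPa.
V ≈ 6.3 × 117^0.605 = 6.3 × 17.834 ≈ 112.355 kt.
112.355 × 1.852 ≈ 208.08 km/h → 208 km/h.

208 km/h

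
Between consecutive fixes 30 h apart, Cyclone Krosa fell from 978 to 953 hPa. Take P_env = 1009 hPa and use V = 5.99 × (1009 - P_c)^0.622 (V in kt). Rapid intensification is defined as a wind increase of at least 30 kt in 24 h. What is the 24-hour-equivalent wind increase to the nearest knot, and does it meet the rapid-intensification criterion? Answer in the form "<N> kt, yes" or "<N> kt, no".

V₁: ΔP = 31, V ≈ 5.99 × 31^0.622 ≈ 50.71 kt.
V₂: ΔP = 56, V ≈ 5.99 × 56^0.622 ≈ 73.25 kt.
ΔV over 30 h = 22.54 kt → 24 h equivalent = 22.54 × 24/30 ≈ 18.03 kt.
18 kt < 30 kt ⇒ not rapid intensification.

18 kt, no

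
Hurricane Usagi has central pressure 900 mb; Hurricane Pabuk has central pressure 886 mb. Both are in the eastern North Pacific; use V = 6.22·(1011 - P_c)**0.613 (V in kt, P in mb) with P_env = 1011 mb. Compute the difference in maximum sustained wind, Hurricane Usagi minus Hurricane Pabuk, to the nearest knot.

Hurricane Usagi: ΔP = 111; V ≈ 6.22 × 111^0.613 ≈ 111.58 kt.
Hurricane Pabuk: ΔP = 125; V ≈ 6.22 × 125^0.613 ≈ 120.00 kt.
Difference ≈ 111.58 − 120.00 = -8.42 → -8 kt.

-8 kt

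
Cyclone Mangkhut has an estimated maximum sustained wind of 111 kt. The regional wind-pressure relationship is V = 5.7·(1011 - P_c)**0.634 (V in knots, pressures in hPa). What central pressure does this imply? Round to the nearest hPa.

ΔP = (V / 5.7)^(1/0.634) = (111/5.7)^1.577.
111/5.7 = 19.474; 19.474^1.577 ≈ 108.10 hPa.
P_c = 1011 − 108.10 = 902.90 ≈ 903 hPa.

903 hPa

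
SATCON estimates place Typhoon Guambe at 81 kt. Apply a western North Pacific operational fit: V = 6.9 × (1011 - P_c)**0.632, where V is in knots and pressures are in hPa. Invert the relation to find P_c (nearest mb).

ΔP = (V / 6.9)^(1/0.632) = (81/6.9)^1.582.
81/6.9 = 11.739; 11.739^1.582 ≈ 49.26 mb.
P_c = 1011 − 49.26 = 961.74 ≈ 962 mb.

962 mb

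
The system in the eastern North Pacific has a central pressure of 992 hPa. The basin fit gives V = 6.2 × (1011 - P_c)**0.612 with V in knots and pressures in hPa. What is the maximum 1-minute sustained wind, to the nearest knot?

ΔP = 1011 − 992 = 19 hPa.
19^0.612 ≈ 6.062.
V ≈ 6.2 × 6.062 ≈ 37.6 kt.

38 kt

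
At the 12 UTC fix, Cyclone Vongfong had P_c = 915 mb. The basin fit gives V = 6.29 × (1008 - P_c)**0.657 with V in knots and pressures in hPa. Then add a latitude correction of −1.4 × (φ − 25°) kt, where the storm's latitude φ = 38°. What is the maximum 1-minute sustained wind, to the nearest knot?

105 kt

ΔP = 1008 − 915 = 93 mb.
93^0.657 ≈ 19.647.
V ≈ 6.29 × 19.647 ≈ 123.6 kt.
Latitude correction: −1.4 × (38 − 25) = -18.2 kt.
Corrected V ≈ 105.4 kt → 105 kt.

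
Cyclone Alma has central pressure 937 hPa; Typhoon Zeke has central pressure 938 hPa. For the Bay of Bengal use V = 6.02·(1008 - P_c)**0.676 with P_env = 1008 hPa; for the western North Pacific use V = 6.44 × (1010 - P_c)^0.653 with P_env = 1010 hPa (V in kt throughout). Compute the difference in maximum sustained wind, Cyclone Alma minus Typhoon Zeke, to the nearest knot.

Cyclone Alma: ΔP = 71; V ≈ 6.02 × 71^0.676 ≈ 107.41 kt.
Typhoon Zeke: ΔP = 72; V ≈ 6.44 × 72^0.653 ≈ 105.13 kt.
Difference ≈ 107.41 − 105.13 = 2.28 → 2 kt.

2 kt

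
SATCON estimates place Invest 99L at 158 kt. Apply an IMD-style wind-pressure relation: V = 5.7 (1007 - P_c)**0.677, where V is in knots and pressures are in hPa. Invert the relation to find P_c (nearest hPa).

872 hPa

ΔP = (V / 5.7)^(1/0.677) = (158/5.7)^1.477.
158/5.7 = 27.719; 27.719^1.477 ≈ 135.25 hPa.
P_c = 1007 − 135.25 = 871.75 ≈ 872 hPa.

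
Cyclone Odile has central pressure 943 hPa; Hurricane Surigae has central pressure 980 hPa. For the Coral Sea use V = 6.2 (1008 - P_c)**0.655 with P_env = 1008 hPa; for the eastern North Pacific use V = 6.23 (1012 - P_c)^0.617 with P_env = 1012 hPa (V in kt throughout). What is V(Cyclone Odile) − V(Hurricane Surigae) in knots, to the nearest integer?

43 kt

Cyclone Odile: ΔP = 65; V ≈ 6.2 × 65^0.655 ≈ 95.47 kt.
Hurricane Surigae: ΔP = 32; V ≈ 6.23 × 32^0.617 ≈ 52.86 kt.
Difference ≈ 95.47 − 52.86 = 42.61 → 43 kt.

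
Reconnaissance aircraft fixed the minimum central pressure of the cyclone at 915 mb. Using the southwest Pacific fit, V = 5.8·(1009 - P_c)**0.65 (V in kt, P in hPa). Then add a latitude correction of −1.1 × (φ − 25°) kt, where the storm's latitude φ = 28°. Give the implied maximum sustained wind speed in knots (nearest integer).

108 kt

ΔP = 1009 − 915 = 94 mb.
94^0.65 ≈ 19.166.
V ≈ 5.8 × 19.166 ≈ 111.2 kt.
Latitude correction: −1.1 × (28 − 25) = -3.3 kt.
Corrected V ≈ 107.9 kt → 108 kt.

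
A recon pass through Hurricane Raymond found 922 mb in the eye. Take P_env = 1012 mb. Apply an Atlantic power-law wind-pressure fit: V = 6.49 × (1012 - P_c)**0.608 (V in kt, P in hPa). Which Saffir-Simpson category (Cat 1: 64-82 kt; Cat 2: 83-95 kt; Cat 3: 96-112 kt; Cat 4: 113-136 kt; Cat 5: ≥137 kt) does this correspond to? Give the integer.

3

ΔP = 1012 − 922 = 90 mb.
V ≈ 6.49 × 90^0.608 = 6.49 × 15.42 ≈ 100 kt.
100 kt falls in the Category 3 band.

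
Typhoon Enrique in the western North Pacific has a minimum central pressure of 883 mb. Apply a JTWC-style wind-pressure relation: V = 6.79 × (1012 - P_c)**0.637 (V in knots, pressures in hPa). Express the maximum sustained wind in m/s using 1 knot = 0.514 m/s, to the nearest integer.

77 m/s

ΔP = 1012 − 883 = 129 mb.
V ≈ 6.79 × 129^0.637 = 6.79 × 22.103 ≈ 150.077 kt.
150.077 × 0.514 ≈ 77.14 m/s → 77 m/s.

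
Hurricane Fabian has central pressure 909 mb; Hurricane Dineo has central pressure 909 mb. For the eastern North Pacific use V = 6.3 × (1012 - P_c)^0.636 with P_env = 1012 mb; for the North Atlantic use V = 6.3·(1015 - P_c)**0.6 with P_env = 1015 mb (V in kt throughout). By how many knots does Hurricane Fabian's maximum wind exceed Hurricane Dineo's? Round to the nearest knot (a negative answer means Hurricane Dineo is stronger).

Hurricane Fabian: ΔP = 103; V ≈ 6.3 × 103^0.636 ≈ 120.09 kt.
Hurricane Dineo: ΔP = 106; V ≈ 6.3 × 106^0.6 ≈ 103.40 kt.
Difference ≈ 120.09 − 103.40 = 16.69 → 17 kt.

17 kt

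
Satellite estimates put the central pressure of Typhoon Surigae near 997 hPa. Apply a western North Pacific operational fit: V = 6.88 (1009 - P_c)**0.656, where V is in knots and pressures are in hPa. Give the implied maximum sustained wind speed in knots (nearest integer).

35 kt

ΔP = 1009 − 997 = 12 hPa.
12^0.656 ≈ 5.104.
V ≈ 6.88 × 5.104 ≈ 35.1 kt.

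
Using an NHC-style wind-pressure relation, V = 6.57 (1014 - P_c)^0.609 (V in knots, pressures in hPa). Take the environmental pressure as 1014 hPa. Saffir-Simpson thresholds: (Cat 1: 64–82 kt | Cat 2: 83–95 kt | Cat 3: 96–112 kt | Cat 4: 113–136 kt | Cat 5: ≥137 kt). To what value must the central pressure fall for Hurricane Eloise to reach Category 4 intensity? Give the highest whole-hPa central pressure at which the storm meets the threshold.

Category 4 begins at V = 113 kt.
Required ΔP = (113/6.57)^(1/0.609) = 17.199^1.642 ≈ 106.85 hPa.
P_c ≤ 1014 − 106.85 = 907.15, so the highest integer P_c is 907 hPa.

907 hPa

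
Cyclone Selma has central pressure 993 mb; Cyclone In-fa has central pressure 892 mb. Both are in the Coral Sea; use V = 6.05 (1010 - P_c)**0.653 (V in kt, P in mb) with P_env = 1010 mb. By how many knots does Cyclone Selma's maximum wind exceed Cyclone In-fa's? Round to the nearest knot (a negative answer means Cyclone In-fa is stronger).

Cyclone Selma: ΔP = 17; V ≈ 6.05 × 17^0.653 ≈ 38.48 kt.
Cyclone In-fa: ΔP = 118; V ≈ 6.05 × 118^0.653 ≈ 136.36 kt.
Difference ≈ 38.48 − 136.36 = -97.88 → -98 kt.

-98 kt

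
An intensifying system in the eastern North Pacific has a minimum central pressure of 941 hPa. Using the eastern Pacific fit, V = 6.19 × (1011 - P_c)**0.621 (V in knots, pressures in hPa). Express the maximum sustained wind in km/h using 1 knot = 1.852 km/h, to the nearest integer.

160 km/h

ΔP = 1011 − 941 = 70 hPa.
V ≈ 6.19 × 70^0.621 = 6.19 × 13.990 ≈ 86.596 kt.
86.596 × 1.852 ≈ 160.38 km/h → 160 km/h.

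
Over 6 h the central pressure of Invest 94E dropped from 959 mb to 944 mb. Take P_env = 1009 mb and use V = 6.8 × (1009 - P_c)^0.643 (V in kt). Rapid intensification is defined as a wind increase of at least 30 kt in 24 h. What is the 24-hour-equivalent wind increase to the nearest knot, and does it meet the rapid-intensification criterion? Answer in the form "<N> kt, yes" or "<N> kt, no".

V₁: ΔP = 50, V ≈ 6.8 × 50^0.643 ≈ 84.13 kt.
V₂: ΔP = 65, V ≈ 6.8 × 65^0.643 ≈ 99.59 kt.
ΔV over 6 h = 15.46 kt → 24 h equivalent = 15.46 × 24/6 ≈ 61.84 kt.
62 kt ≥ 30 kt ⇒ rapid intensification.

62 kt, yes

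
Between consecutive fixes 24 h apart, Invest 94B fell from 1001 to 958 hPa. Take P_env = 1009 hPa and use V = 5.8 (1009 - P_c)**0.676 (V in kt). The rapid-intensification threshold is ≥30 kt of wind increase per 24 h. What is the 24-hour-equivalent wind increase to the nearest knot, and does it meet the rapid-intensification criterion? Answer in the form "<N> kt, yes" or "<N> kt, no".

59 kt, yes

V₁: ΔP = 8, V ≈ 5.8 × 8^0.676 ≈ 23.65 kt.
V₂: ΔP = 51, V ≈ 5.8 × 51^0.676 ≈ 82.75 kt.
ΔV over 24 h = 59.10 kt → 24 h equivalent = 59.10 × 24/24 ≈ 59.10 kt.
59 kt ≥ 30 kt ⇒ rapid intensification.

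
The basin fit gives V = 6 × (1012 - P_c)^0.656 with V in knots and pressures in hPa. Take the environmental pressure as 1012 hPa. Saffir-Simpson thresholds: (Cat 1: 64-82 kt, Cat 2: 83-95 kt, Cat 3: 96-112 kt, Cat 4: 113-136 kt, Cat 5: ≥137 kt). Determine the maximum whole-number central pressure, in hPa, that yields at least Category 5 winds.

894 hPa

Category 5 begins at V = 137 kt.
Required ΔP = (137/6)^(1/0.656) = 22.833^1.524 ≈ 117.76 hPa.
P_c ≤ 1012 − 117.76 = 894.24, so the highest integer P_c is 894 hPa.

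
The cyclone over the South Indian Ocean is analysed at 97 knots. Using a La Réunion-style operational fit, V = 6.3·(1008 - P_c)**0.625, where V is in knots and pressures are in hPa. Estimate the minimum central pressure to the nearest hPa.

ΔP = (V / 6.3)^(1/0.625) = (97/6.3)^1.600.
97/6.3 = 15.397; 15.397^1.600 ≈ 79.41 hPa.
P_c = 1008 − 79.41 = 928.59 ≈ 929 hPa.

929 hPa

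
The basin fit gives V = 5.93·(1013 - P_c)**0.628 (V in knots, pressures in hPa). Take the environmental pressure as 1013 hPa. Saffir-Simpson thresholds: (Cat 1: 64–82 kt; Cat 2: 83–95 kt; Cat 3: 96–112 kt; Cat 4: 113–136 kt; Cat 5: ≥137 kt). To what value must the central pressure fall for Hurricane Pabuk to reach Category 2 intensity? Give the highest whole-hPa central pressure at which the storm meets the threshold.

Category 2 begins at V = 83 kt.
Required ΔP = (83/5.93)^(1/0.628) = 13.997^1.592 ≈ 66.82 hPa.
P_c ≤ 1013 − 66.82 = 946.18, so the highest integer P_c is 946 hPa.

946 hPa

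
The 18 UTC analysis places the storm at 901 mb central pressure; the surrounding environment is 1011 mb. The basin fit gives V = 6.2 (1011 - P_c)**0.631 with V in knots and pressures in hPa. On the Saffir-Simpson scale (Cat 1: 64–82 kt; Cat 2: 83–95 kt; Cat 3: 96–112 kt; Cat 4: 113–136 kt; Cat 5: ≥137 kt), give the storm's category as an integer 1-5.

4

ΔP = 1011 − 901 = 110 mb.
V ≈ 6.2 × 110^0.631 = 6.2 × 19.41 ≈ 120 kt.
120 kt falls in the Category 4 band.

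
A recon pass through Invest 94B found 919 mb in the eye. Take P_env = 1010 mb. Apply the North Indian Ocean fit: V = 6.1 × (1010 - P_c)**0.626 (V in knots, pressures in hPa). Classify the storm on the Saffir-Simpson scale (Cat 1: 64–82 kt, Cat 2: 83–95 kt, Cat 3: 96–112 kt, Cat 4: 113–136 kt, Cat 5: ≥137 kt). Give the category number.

3

ΔP = 1010 − 919 = 91 mb.
V ≈ 6.1 × 91^0.626 = 6.1 × 16.84 ≈ 103 kt.
103 kt falls in the Category 3 band.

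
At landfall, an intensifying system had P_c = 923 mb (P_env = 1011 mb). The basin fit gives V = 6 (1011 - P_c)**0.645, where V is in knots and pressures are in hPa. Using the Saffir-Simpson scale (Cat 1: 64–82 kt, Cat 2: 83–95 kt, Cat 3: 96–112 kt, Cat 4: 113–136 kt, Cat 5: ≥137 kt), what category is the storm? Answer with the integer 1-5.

3

ΔP = 1011 − 923 = 88 mb.
V ≈ 6 × 88^0.645 = 6 × 17.96 ≈ 108 kt.
108 kt falls in the Category 3 band.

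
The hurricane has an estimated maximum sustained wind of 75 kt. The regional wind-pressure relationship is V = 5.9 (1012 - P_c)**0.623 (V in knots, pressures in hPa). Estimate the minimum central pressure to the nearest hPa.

953 hPa

ΔP = (V / 5.9)^(1/0.623) = (75/5.9)^1.605.
75/5.9 = 12.712; 12.712^1.605 ≈ 59.21 hPa.
P_c = 1012 − 59.21 = 952.79 ≈ 953 hPa.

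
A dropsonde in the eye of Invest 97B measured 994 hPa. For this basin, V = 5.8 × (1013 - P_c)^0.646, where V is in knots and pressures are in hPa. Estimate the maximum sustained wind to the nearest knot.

ΔP = 1013 − 994 = 19 hPa.
19^0.646 ≈ 6.700.
V ≈ 5.8 × 6.700 ≈ 38.9 kt.

39 kt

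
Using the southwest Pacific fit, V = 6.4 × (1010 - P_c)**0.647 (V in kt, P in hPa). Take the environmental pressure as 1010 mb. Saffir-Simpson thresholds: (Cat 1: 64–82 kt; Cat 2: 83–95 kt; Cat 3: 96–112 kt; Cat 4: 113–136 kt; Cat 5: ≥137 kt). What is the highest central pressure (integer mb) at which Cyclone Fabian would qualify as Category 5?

896 mb

Category 5 begins at V = 137 kt.
Required ΔP = (137/6.4)^(1/0.647) = 21.406^1.546 ≈ 113.89 mb.
P_c ≤ 1010 − 113.89 = 896.11, so the highest integer P_c is 896 mb.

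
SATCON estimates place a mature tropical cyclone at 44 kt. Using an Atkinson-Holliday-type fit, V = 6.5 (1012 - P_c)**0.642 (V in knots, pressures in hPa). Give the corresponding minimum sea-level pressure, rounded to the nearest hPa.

992 hPa

ΔP = (V / 6.5)^(1/0.642) = (44/6.5)^1.558.
44/6.5 = 6.769; 6.769^1.558 ≈ 19.66 hPa.
P_c = 1012 − 19.66 = 992.34 ≈ 992 hPa.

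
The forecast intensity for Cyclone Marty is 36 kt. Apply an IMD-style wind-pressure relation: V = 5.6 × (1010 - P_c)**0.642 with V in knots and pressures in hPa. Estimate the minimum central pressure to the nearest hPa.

992 hPa

ΔP = (V / 5.6)^(1/0.642) = (36/5.6)^1.558.
36/5.6 = 6.429; 6.429^1.558 ≈ 18.14 hPa.
P_c = 1010 − 18.14 = 991.86 ≈ 992 hPa.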